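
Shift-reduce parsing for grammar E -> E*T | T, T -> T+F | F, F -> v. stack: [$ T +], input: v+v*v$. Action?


no handle; shift 'v'
Action: shift


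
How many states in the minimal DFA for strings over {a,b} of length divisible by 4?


Track length mod 4: states 0..3, accept at 0
Minimal DFA: 4 states


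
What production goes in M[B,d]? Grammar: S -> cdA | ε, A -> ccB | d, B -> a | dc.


For [B, d]: 'd' ∈ FIRST(dc)
Entry: B -> dc


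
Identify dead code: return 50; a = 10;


statement follows a return and is unreachable
Dead: 'a = 10'


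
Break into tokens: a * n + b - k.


Scan left to right, longest-match per lexeme
Tokens: ID(a), OP(*), ID(n), OP(+), ID(b), OP(-), ID(k)


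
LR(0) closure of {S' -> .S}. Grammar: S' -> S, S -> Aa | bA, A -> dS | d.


Start: S' -> .S
For each item with dot before a nonterminal B, add B -> .γ for every B-production
Closure: [S' -> .S, S -> .Aa, S -> .bA, A -> .dS, A -> .d]


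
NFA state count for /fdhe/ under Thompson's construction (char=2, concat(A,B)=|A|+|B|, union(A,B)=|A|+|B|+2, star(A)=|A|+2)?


Syntax tree has 4 char leaf(s), 0 union(s), 0 star(s)
chars contribute 4×2 = 8; each union adds +2; each star adds +2
Total: 8 + 0 + 0 = 8 states


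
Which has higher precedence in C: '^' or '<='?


'<=' is relational (level 7); '^' is bitwise XOR (level 4)
Higher level binds tighter
'<=' has higher precedence than '^'


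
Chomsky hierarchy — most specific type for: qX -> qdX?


LHS has context (more than one symbol) and |LHS| ≤ |RHS|
Classification: Type 1 (Context-Sensitive)


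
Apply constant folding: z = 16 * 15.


16 * 15 = 240 at compile time
Optimized: z = 240


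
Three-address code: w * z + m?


Break into single-operator statements:
t1 = w * z
t2 = t1 + m


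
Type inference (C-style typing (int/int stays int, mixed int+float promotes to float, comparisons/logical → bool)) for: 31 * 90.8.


Operand types: int * float
Rule: mixed int/float promotes to float; int/int stays int
Result type: float


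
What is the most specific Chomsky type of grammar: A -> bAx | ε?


Single nonterminal LHS, but b^n x^n is not regular
Classification: Type 2 (Context-Free)


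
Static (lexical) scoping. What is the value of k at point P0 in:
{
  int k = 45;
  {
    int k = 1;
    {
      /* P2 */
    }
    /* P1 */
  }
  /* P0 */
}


k declared in the same block as P0
k = 45


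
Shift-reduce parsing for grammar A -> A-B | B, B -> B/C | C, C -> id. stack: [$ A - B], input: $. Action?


handle 'A-B' on top; lookahead ∈ FOLLOW(A) = {-, $}
Action: reduce (A -> A-B)


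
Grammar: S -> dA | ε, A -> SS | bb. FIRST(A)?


Per alternative of A: FIRST(SS) = {d, ε}; FIRST(bb) = {b}
FIRST(A) = {b, d, ε}


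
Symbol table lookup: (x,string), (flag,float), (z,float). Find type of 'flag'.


Lookup 'flag' → type float


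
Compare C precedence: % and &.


'%' is multiplicative (level 10); '&' is bitwise AND (level 5)
Higher level binds tighter
'%' has higher precedence than '&'


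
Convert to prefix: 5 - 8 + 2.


left-to-right (same/higher precedence on left): tree is (+ (- 5 8) 2)
Prefix: + - 5 8 2


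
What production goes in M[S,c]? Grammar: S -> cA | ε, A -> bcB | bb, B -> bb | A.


For [S, c]: 'c' ∈ FIRST(cA)
Entry: S -> cA


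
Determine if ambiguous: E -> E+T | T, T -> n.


precedence layered via separate nonterminal T: deterministic
Unambiguous


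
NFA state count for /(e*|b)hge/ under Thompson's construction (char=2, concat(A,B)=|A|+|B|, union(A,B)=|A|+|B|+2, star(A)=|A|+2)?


Syntax tree has 5 char leaf(s), 1 union(s), 1 star(s)
chars contribute 5×2 = 10; each union adds +2; each star adds +2
Total: 10 + 2 + 2 = 14 states


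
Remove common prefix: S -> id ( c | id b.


Common prefix: 'id'
Factored: S -> id S', S' -> ( c | b


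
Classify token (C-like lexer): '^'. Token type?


Pattern: operator symbol
Type: OPERATOR


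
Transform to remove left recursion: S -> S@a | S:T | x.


Left-recursive alternatives: S@a, S:T; non-recursive: x
Introduce S': S -> xS', S' -> @aS' | :TS' | ε


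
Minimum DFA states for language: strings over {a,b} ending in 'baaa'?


Track the longest suffix of input matching a prefix of 'baaa': 5 classes (prefixes of length 0..4)
Minimal DFA: 5 states


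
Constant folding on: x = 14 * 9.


14 * 9 = 126 at compile time
Optimized: x = 126


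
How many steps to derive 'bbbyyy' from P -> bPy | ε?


Derivation: P => bPy => bbPyy => bbbPyyy => bbbyyy
Steps: 4


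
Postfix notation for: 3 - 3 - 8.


Left to right (same or higher precedence on left)
Postfix: 3 3 - 8 -


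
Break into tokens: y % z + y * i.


Scan left to right, longest-match per lexeme
Tokens: ID(y), OP(%), ID(z), OP(+), ID(y), OP(*), ID(i)


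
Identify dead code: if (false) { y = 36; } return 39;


condition is constant false, so the whole block is unreachable
Dead: 'if (false) { y = 36; }'


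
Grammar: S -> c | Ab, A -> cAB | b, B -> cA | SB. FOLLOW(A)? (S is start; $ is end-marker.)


$ ∈ FOLLOW(S). For each A -> αBβ: add FIRST(β)\{ε} to FOLLOW(B); if β nullable, add FOLLOW(A).
FOLLOW(A) = {b, c}


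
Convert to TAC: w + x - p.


Break into single-operator statements:
t1 = w + x
t2 = t1 - p


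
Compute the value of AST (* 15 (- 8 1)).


Evaluate inner: (- 8 1) = 7
Evaluate root: (* 15 7) = 105
Result: 105


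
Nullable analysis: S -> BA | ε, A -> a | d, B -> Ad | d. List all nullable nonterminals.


A nonterminal is nullable iff some alternative derives ε (directly, or every symbol in it is nullable)
Nullable: {S}


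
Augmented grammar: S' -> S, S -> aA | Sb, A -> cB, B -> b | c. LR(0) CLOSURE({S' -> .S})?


Start: S' -> .S
For each item with dot before a nonterminal B, add B -> .γ for every B-production
Closure: [S' -> .S, S -> .aA, S -> .Sb]


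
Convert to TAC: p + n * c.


Break into single-operator statements:
t1 = n * c
t2 = p + t1


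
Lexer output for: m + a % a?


Scan left to right, longest-match per lexeme
Tokens: ID(m), OP(+), ID(a), OP(%), ID(a)


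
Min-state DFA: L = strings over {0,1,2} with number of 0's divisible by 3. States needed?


Track (count of 0) mod 3: states 0..2, accept at 0
Minimal DFA: 3 states


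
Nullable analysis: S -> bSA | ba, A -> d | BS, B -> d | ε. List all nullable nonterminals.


A nonterminal is nullable iff some alternative derives ε (directly, or every symbol in it is nullable)
Nullable: {B}


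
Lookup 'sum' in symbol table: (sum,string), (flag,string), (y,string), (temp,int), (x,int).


Lookup 'sum' → type string


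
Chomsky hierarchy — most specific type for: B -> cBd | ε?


Single nonterminal LHS, but c^n d^n is not regular
Classification: Type 2 (Context-Free)


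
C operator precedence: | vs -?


'-' is additive (level 9); '|' is bitwise OR (level 3)
Higher level binds tighter
'-' has higher precedence than '|'


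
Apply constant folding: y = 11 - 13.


11 - 13 = -2 at compile time
Optimized: y = -2


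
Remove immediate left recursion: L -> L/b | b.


Left-recursive alternatives: L/b; non-recursive: b
Introduce L': L -> bL', L' -> /bL' | ε


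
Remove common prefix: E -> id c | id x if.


Common prefix: 'id'
Factored: E -> id E', E' -> c | x if


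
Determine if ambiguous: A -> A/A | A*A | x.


'x/x*x' has two parse trees (no precedence encoded between / and *)
Ambiguous


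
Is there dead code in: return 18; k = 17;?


statement follows a return and is unreachable
Dead: 'k = 17'


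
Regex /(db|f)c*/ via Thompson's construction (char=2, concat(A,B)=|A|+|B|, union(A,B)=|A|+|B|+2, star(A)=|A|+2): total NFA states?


Syntax tree has 4 char leaf(s), 1 union(s), 1 star(s)
chars contribute 4×2 = 8; each union adds +2; each star adds +2
Total: 8 + 2 + 2 = 12 states


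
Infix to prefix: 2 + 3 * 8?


'*' binds tighter: tree is (+ 2 (* 3 8))
Prefix: + 2 * 3 8


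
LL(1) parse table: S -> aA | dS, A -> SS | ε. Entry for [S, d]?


For [S, d]: 'd' ∈ FIRST(dS)
Entry: S -> dS


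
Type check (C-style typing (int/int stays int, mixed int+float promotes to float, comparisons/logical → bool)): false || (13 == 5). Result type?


Operand types: bool || bool
Rule: logical operators take bool operands and yield bool
Result type: bool


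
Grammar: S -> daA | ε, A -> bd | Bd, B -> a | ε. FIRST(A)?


Per alternative of A: FIRST(bd) = {b}; FIRST(Bd) = {a, d}
FIRST(A) = {a, b, d}


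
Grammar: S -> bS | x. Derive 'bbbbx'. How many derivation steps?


Derivation: S => bS => bbS => bbbS => bbbbS => bbbbx
Steps: 5


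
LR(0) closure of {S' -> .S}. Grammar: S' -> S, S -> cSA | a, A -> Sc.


Start: S' -> .S
For each item with dot before a nonterminal B, add B -> .γ for every B-production
Closure: [S' -> .S, S -> .cSA, S -> .a]


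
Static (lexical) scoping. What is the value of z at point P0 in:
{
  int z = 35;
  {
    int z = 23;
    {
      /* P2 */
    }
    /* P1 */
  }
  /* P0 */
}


z declared in the same block as P0
z = 35


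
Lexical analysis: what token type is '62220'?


Pattern: digits only
Type: INTEGER_LITERAL


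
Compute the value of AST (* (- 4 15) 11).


Evaluate inner: (- 4 15) = -11
Evaluate root: (* -11 11) = -121
Result: -121


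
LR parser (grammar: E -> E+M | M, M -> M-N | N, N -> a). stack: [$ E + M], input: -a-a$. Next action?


'-' can extend M; shift to build M -> M-N
Action: shift


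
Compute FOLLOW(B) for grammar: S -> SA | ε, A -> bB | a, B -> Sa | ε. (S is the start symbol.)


$ ∈ FOLLOW(S). For each A -> αBβ: add FIRST(β)\{ε} to FOLLOW(B); if β nullable, add FOLLOW(A).
FOLLOW(B) = {$, a, b}


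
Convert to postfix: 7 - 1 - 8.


Left to right (same or higher precedence on left)
Postfix: 7 1 - 8 -


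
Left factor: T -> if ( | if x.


Common prefix: 'if'
Factored: T -> if T', T' -> ( | x


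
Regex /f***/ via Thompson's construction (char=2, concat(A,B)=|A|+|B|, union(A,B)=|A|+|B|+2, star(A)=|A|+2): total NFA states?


Syntax tree has 1 char leaf(s), 0 union(s), 3 star(s)
chars contribute 1×2 = 2; each union adds +2; each star adds +2
Total: 2 + 0 + 6 = 8 states


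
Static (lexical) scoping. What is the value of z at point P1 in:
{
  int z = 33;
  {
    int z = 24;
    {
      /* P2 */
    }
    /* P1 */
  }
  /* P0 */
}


z declared in the same block as P1
z = 24


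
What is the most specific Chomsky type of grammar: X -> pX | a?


Right-linear: every RHS is a terminal or a terminal followed by one nonterminal
Classification: Type 3 (Regular)


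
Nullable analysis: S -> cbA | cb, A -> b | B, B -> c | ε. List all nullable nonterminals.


A nonterminal is nullable iff some alternative derives ε (directly, or every symbol in it is nullable)
Nullable: {A, B}


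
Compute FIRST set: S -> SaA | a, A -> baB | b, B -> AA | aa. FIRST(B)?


Per alternative of B: FIRST(AA) = {b}; FIRST(aa) = {a}
FIRST(B) = {a, b}


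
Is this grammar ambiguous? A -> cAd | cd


balanced c^n…d^n: each string has a unique parse
Unambiguous


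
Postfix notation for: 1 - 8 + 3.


Left to right (same or higher precedence on left)
Postfix: 1 8 - 3 +


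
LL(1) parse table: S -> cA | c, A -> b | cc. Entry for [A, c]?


For [A, c]: 'c' ∈ FIRST(cc)
Entry: A -> cc


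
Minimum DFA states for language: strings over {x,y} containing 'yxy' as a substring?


KMP-style automaton: 3 progress states + 1 absorbing accept = 4
Minimal DFA: 4 states


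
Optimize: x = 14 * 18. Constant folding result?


14 * 18 = 252 at compile time
Optimized: x = 252


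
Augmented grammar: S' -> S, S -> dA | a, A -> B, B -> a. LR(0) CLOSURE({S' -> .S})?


Start: S' -> .S
For each item with dot before a nonterminal B, add B -> .γ for every B-production
Closure: [S' -> .S, S -> .dA, S -> .a]


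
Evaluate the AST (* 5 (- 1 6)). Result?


Evaluate inner: (- 1 6) = -5
Evaluate root: (* 5 -5) = -25
Result: -25


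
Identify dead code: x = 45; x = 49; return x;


first assignment to x is overwritten before any read
Dead: 'x = 45'


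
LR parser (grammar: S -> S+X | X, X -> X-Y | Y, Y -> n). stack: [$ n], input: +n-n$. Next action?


'n' on top is the handle for Y -> n
Action: reduce (Y -> n)


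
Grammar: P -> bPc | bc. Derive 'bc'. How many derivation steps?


Derivation: P => bc
Steps: 1


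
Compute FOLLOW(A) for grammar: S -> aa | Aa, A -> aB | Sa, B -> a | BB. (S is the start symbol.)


$ ∈ FOLLOW(S). For each A -> αBβ: add FIRST(β)\{ε} to FOLLOW(B); if β nullable, add FOLLOW(A).
FOLLOW(A) = {a}


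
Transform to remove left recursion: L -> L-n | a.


Left-recursive alternatives: L-n; non-recursive: a
Introduce L': L -> aL', L' -> -nL' | ε


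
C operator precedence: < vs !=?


'<' is relational (level 7); '!=' is equality (level 6)
Higher level binds tighter
'<' has higher precedence than '!='


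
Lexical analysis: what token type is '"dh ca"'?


Pattern: double-quoted sequence
Type: STRING_LITERAL


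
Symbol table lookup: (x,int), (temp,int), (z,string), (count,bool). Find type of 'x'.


Lookup 'x' → type int


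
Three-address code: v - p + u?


Break into single-operator statements:
t1 = v - p
t2 = t1 + u


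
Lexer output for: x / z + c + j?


Scan left to right, longest-match per lexeme
Tokens: ID(x), OP(/), ID(z), OP(+), ID(c), OP(+), ID(j)


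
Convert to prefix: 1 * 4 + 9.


left-to-right (same/higher precedence on left): tree is (+ (* 1 4) 9)
Prefix: + * 1 4 9


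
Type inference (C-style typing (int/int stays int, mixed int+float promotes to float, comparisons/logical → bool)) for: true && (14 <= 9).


Operand types: bool && bool
Rule: logical operators take bool operands and yield bool
Result type: bool


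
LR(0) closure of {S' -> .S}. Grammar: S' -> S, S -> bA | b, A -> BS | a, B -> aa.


Start: S' -> .S
For each item with dot before a nonterminal B, add B -> .γ for every B-production
Closure: [S' -> .S, S -> .bA, S -> .b]


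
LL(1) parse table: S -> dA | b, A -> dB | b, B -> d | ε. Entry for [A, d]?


For [A, d]: 'd' ∈ FIRST(dB)
Entry: A -> dB


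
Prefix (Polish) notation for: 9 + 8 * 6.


'*' binds tighter: tree is (+ 9 (* 8 6))
Prefix: + 9 * 8 6


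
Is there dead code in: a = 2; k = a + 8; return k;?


a is read by k's definition; k is returned
No dead code


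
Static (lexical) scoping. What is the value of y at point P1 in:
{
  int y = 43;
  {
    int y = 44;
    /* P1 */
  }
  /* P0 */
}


y declared in the same block as P1
y = 44


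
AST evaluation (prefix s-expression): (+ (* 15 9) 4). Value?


Evaluate inner: (* 15 9) = 135
Evaluate root: (+ 135 4) = 139
Result: 139


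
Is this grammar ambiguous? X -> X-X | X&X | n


'n-n&n' has two parse trees (no precedence encoded between - and &)
Ambiguous


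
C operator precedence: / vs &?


'/' is multiplicative (level 10); '&' is bitwise AND (level 5)
Higher level binds tighter
'/' has higher precedence than '&'


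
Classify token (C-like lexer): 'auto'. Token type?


Pattern: reserved word
Type: KEYWORD


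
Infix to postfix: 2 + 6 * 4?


* has higher precedence, evaluate 6*4 first
Postfix: 2 6 4 * +


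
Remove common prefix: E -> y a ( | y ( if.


Common prefix: 'y'
Factored: E -> y E', E' -> a ( | ( if


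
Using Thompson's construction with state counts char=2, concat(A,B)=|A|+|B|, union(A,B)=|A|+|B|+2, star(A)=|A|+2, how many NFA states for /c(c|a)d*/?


Syntax tree has 4 char leaf(s), 1 union(s), 1 star(s)
chars contribute 4×2 = 8; each union adds +2; each star adds +2
Total: 8 + 2 + 2 = 12 states


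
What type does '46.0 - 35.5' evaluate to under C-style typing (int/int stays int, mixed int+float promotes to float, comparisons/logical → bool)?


Operand types: float - float
Rule: mixed int/float promotes to float; int/int stays int
Result type: float


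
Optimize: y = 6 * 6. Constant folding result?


6 * 6 = 36 at compile time
Optimized: y = 36


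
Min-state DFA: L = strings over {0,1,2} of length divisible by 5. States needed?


Track length mod 5: states 0..4, accept at 0
Minimal DFA: 5 states


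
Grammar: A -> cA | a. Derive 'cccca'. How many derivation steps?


Derivation: A => cA => ccA => cccA => ccccA => cccca
Steps: 5


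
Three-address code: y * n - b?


Break into single-operator statements:
t1 = y * n
t2 = t1 - b


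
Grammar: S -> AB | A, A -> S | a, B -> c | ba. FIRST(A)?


Per alternative of A: FIRST(S) = {a}; FIRST(a) = {a}
FIRST(A) = {a}


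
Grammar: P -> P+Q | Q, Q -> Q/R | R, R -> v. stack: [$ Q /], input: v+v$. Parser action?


no handle; shift 'v'
Action: shift


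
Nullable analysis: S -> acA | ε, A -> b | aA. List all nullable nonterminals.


A nonterminal is nullable iff some alternative derives ε (directly, or every symbol in it is nullable)
Nullable: {S}


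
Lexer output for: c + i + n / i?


Scan left to right, longest-match per lexeme
Tokens: ID(c), OP(+), ID(i), OP(+), ID(n), OP(/), ID(i)


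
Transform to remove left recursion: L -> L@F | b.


Left-recursive alternatives: L@F; non-recursive: b
Introduce L': L -> bL', L' -> @FL' | ε


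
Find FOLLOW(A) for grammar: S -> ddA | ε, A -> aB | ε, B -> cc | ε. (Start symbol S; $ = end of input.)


$ ∈ FOLLOW(S). For each A -> αBβ: add FIRST(β)\{ε} to FOLLOW(B); if β nullable, add FOLLOW(A).
FOLLOW(A) = {$}


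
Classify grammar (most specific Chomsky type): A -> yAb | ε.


Single nonterminal LHS, but y^n b^n is not regular
Classification: Type 2 (Context-Free)


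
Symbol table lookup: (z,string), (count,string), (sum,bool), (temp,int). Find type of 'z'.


Lookup 'z' → type string


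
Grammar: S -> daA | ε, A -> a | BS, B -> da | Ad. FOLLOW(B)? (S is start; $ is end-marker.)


$ ∈ FOLLOW(S). For each A -> αBβ: add FIRST(β)\{ε} to FOLLOW(B); if β nullable, add FOLLOW(A).
FOLLOW(B) = {$, d}


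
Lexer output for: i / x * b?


Scan left to right, longest-match per lexeme
Tokens: ID(i), OP(/), ID(x), OP(*), ID(b)


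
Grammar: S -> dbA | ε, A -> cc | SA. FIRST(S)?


Per alternative of S: FIRST(dbA) = {d}; FIRST(ε) = {ε}
FIRST(S) = {d, ε}


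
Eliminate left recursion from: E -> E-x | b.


Left-recursive alternatives: E-x; non-recursive: b
Introduce E': E -> bE', E' -> -xE' | ε


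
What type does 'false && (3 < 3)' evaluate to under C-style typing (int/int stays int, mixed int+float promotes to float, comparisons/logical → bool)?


Operand types: bool && bool
Rule: logical operators take bool operands and yield bool
Result type: bool


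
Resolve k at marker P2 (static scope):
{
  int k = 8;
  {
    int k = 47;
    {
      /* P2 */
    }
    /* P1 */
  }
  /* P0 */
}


P2's block does not declare k; resolves to the enclosing declaration at depth 1
k = 47


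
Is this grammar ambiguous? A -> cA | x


right-linear, alternatives start with distinct terminals 'c' vs 'x': unique leftmost derivation
Unambiguous


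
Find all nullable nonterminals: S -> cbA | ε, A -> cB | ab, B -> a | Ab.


A nonterminal is nullable iff some alternative derives ε (directly, or every symbol in it is nullable)
Nullable: {S}


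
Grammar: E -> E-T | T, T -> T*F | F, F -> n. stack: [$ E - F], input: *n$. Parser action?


'F' (not preceded by T*) is the handle for T -> F
Action: reduce (T -> F)


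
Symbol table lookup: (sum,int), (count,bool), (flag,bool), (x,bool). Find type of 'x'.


Lookup 'x' → type bool


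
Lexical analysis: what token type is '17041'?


Pattern: digits only
Type: INTEGER_LITERAL


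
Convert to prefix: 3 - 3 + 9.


left-to-right (same/higher precedence on left): tree is (+ (- 3 3) 9)
Prefix: + - 3 3 9


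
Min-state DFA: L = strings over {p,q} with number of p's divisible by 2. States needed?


Track (count of p) mod 2: states 0..1, accept at 0
Minimal DFA: 2 states


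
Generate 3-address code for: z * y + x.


Break into single-operator statements:
t1 = z * y
t2 = t1 + x


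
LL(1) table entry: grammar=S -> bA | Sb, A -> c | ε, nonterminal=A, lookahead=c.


For [A, c]: 'c' ∈ FIRST(c)
Entry: A -> c


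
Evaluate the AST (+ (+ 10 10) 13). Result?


Evaluate inner: (+ 10 10) = 20
Evaluate root: (+ 20 13) = 33
Result: 33


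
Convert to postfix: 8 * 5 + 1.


Left to right (same or higher precedence on left)
Postfix: 8 5 * 1 +


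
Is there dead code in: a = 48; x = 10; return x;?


a is assigned but never read
Dead: 'a = 48'


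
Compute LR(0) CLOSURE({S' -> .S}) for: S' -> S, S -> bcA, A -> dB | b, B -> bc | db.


Start: S' -> .S
For each item with dot before a nonterminal B, add B -> .γ for every B-production
Closure: [S' -> .S, S -> .bcA]


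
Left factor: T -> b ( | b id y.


Common prefix: 'b'
Factored: T -> b T', T' -> ( | id y


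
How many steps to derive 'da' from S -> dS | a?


Derivation: S => dS => da
Steps: 2


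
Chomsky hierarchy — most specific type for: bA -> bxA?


LHS has context (more than one symbol) and |LHS| ≤ |RHS|
Classification: Type 1 (Context-Sensitive)


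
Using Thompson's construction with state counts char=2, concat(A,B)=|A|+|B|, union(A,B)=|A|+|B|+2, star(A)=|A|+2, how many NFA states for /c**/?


Syntax tree has 1 char leaf(s), 0 union(s), 2 star(s)
chars contribute 1×2 = 2; each union adds +2; each star adds +2
Total: 2 + 0 + 4 = 6 states


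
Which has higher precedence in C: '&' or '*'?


'*' is multiplicative (level 10); '&' is bitwise AND (level 5)
Higher level binds tighter
'*' has higher precedence than '&'


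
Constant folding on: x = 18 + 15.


18 + 15 = 33 at compile time
Optimized: x = 33


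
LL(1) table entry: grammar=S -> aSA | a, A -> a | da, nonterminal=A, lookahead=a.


For [A, a]: 'a' ∈ FIRST(a)
Entry: A -> a


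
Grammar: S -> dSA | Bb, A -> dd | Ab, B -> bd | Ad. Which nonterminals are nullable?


A nonterminal is nullable iff some alternative derives ε (directly, or every symbol in it is nullable)
Nullable: {}


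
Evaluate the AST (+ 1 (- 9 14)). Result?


Evaluate inner: (- 9 14) = -5
Evaluate root: (+ 1 -5) = -4
Result: -4


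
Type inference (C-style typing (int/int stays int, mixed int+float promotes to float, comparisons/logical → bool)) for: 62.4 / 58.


Operand types: float / int
Rule: mixed int/float promotes to float; int/int stays int
Result type: float


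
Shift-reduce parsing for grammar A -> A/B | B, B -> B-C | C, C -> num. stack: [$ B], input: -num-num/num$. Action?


shift '-' to continue B -> B-C
Action: shift


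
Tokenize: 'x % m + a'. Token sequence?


Scan left to right, longest-match per lexeme
Tokens: ID(x), OP(%), ID(m), OP(+), ID(a)


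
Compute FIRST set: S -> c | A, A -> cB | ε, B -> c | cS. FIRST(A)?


Per alternative of A: FIRST(cB) = {c}; FIRST(ε) = {ε}
FIRST(A) = {c, ε}


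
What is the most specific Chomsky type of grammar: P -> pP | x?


Right-linear: every RHS is a terminal or a terminal followed by one nonterminal
Classification: Type 3 (Regular)


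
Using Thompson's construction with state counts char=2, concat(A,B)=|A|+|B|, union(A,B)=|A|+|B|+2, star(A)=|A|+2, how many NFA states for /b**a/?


Syntax tree has 2 char leaf(s), 0 union(s), 2 star(s)
chars contribute 2×2 = 4; each union adds +2; each star adds +2
Total: 4 + 0 + 4 = 8 states


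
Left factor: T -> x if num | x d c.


Common prefix: 'x'
Factored: T -> x T', T' -> if num | d c


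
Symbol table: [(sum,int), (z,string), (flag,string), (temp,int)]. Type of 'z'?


Lookup 'z' → type string


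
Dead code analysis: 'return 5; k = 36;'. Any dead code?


statement follows a return and is unreachable
Dead: 'k = 36'


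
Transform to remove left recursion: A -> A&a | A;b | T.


Left-recursive alternatives: A&a, A;b; non-recursive: T
Introduce A': A -> TA', A' -> &aA' | ;bA' | ε


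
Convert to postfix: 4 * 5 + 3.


Left to right (same or higher precedence on left)
Postfix: 4 5 * 3 +


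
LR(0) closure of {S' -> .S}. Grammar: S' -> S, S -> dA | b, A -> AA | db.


Start: S' -> .S
For each item with dot before a nonterminal B, add B -> .γ for every B-production
Closure: [S' -> .S, S -> .dA, S -> .b]


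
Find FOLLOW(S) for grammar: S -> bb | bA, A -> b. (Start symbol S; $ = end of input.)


$ ∈ FOLLOW(S). For each A -> αBβ: add FIRST(β)\{ε} to FOLLOW(B); if β nullable, add FOLLOW(A).
FOLLOW(S) = {$}


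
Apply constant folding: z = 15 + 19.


15 + 19 = 34 at compile time
Optimized: z = 34


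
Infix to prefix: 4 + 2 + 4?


left-to-right (same/higher precedence on left): tree is (+ (+ 4 2) 4)
Prefix: + + 4 2 4


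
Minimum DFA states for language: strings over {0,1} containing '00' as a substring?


KMP-style automaton: 2 progress states + 1 absorbing accept = 3
Minimal DFA: 3 states


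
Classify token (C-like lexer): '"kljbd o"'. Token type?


Pattern: double-quoted sequence
Type: STRING_LITERAL


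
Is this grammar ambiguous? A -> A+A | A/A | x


'x+x/x' has two parse trees (no precedence encoded between + and /)
Ambiguous


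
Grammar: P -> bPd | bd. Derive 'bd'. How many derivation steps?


Derivation: P => bd
Steps: 1


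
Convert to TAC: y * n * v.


Break into single-operator statements:
t1 = y * n
t2 = t1 * v


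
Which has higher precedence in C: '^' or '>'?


'>' is relational (level 7); '^' is bitwise XOR (level 4)
Higher level binds tighter
'>' has higher precedence than '^'


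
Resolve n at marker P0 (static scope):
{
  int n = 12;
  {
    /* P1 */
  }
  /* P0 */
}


n declared in the same block as P0
n = 12


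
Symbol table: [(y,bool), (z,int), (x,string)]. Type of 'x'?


Lookup 'x' → type string


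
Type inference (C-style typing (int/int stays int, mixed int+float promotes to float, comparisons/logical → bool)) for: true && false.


Operand types: bool && bool
Rule: logical operators take bool operands and yield bool
Result type: bool


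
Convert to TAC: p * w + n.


Break into single-operator statements:
t1 = p * w
t2 = t1 + n


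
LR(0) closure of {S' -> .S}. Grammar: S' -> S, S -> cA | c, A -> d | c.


Start: S' -> .S
For each item with dot before a nonterminal B, add B -> .γ for every B-production
Closure: [S' -> .S, S -> .cA, S -> .c]


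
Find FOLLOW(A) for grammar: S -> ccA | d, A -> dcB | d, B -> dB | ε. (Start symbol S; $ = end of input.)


$ ∈ FOLLOW(S). For each A -> αBβ: add FIRST(β)\{ε} to FOLLOW(B); if β nullable, add FOLLOW(A).
FOLLOW(A) = {$}


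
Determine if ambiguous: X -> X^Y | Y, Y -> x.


precedence layered via separate nonterminal Y: deterministic
Unambiguous


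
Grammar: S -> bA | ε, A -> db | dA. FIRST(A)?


Per alternative of A: FIRST(db) = {d}; FIRST(dA) = {d}
FIRST(A) = {d}


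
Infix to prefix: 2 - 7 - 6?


left-to-right (same/higher precedence on left): tree is (- (- 2 7) 6)
Prefix: - - 2 7 6


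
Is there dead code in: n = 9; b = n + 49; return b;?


n is read by b's definition; b is returned
No dead code


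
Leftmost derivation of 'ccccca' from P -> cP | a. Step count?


Derivation: P => cP => ccP => cccP => ccccP => cccccP => ccccca
Steps: 6


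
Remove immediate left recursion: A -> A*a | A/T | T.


Left-recursive alternatives: A*a, A/T; non-recursive: T
Introduce A': A -> TA', A' -> *aA' | /TA' | ε


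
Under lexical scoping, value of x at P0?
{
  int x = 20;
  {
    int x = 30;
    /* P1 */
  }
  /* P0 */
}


x declared in the same block as P0
x = 20


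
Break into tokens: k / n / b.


Scan left to right, longest-match per lexeme
Tokens: ID(k), OP(/), ID(n), OP(/), ID(b)


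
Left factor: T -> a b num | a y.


Common prefix: 'a'
Factored: T -> a T', T' -> b num | y


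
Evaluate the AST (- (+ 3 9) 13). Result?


Evaluate inner: (+ 3 9) = 12
Evaluate root: (- 12 13) = -1
Result: -1


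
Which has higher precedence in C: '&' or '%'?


'%' is multiplicative (level 10); '&' is bitwise AND (level 5)
Higher level binds tighter
'%' has higher precedence than '&'


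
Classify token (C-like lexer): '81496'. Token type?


Pattern: digits only
Type: INTEGER_LITERAL


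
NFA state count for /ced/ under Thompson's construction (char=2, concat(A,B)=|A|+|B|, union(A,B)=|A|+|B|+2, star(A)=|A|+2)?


Syntax tree has 3 char leaf(s), 0 union(s), 0 star(s)
chars contribute 3×2 = 6; each union adds +2; each star adds +2
Total: 6 + 0 + 0 = 6 states


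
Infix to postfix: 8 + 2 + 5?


Left to right (same or higher precedence on left)
Postfix: 8 2 + 5 +


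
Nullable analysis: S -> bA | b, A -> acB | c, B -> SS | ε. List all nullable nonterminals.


A nonterminal is nullable iff some alternative derives ε (directly, or every symbol in it is nullable)
Nullable: {B}


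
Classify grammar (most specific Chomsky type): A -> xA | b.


Right-linear: every RHS is a terminal or a terminal followed by one nonterminal
Classification: Type 3 (Regular)


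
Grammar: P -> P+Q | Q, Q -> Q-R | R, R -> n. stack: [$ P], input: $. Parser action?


start symbol P on stack, input exhausted
Action: accept


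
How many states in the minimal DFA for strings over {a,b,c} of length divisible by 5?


Track length mod 5: states 0..4, accept at 0
Minimal DFA: 5 states


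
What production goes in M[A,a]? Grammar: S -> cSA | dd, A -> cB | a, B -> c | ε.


For [A, a]: 'a' ∈ FIRST(a)
Entry: A -> a


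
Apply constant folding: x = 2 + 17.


2 + 17 = 19 at compile time
Optimized: x = 19


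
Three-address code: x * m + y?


Break into single-operator statements:
t1 = x * m
t2 = t1 + y


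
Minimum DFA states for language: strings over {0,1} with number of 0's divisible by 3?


Track (count of 0) mod 3: states 0..2, accept at 0
Minimal DFA: 3 states


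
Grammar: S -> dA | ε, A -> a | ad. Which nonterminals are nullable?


A nonterminal is nullable iff some alternative derives ε (directly, or every symbol in it is nullable)
Nullable: {S}


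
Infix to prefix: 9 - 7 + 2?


left-to-right (same/higher precedence on left): tree is (+ (- 9 7) 2)
Prefix: + - 9 7 2


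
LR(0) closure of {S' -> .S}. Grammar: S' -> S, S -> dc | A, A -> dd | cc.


Start: S' -> .S
For each item with dot before a nonterminal B, add B -> .γ for every B-production
Closure: [S' -> .S, S -> .dc, S -> .A, A -> .dd, A -> .cc]


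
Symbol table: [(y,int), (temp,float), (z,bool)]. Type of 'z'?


Lookup 'z' → type bool


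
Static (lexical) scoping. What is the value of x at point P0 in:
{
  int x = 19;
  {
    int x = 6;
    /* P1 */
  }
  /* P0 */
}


x declared in the same block as P0
x = 19


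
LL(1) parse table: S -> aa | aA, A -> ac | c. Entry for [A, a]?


For [A, a]: 'a' ∈ FIRST(ac)
Entry: A -> ac


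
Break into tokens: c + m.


Scan left to right, longest-match per lexeme
Tokens: ID(c), OP(+), ID(m)


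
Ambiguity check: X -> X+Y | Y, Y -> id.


precedence layered via separate nonterminal Y: deterministic
Unambiguous


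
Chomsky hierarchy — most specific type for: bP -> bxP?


LHS has context (more than one symbol) and |LHS| ≤ |RHS|
Classification: Type 1 (Context-Sensitive)


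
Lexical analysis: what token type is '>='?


Pattern: operator symbol
Type: OPERATOR


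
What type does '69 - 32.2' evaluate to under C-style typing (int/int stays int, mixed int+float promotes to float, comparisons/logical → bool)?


Operand types: int - float
Rule: mixed int/float promotes to float; int/int stays int
Result type: float


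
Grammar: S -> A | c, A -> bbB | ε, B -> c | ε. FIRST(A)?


Per alternative of A: FIRST(bbB) = {b}; FIRST(ε) = {ε}
FIRST(A) = {b, ε}


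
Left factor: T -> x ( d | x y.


Common prefix: 'x'
Factored: T -> x T', T' -> ( d | y


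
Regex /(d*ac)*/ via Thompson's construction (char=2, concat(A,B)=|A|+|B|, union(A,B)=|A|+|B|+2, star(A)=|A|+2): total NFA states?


Syntax tree has 3 char leaf(s), 0 union(s), 2 star(s)
chars contribute 3×2 = 6; each union adds +2; each star adds +2
Total: 6 + 0 + 4 = 10 states


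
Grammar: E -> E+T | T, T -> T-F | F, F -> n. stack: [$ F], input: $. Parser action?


'F' (not preceded by T-) is the handle for T -> F
Action: reduce (T -> F)


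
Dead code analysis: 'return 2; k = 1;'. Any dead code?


statement follows a return and is unreachable
Dead: 'k = 1'


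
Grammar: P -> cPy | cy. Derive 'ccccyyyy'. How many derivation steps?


Derivation: P => cPy => ccPyy => cccPyyy => ccccyyyy
Steps: 4


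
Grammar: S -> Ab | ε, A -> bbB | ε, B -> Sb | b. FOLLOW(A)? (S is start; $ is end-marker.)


$ ∈ FOLLOW(S). For each A -> αBβ: add FIRST(β)\{ε} to FOLLOW(B); if β nullable, add FOLLOW(A).
FOLLOW(A) = {b}


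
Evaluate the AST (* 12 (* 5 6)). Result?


Evaluate inner: (* 5 6) = 30
Evaluate root: (* 12 30) = 360
Result: 360


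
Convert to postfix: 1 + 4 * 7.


* has higher precedence, evaluate 4*7 first
Postfix: 1 4 7 * +


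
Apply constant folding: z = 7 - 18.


7 - 18 = -11 at compile time
Optimized: z = -11


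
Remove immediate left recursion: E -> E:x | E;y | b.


Left-recursive alternatives: E:x, E;y; non-recursive: b
Introduce E': E -> bE', E' -> :xE' | ;yE' | ε


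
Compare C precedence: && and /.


'/' is multiplicative (level 10); '&&' is logical AND (level 2)
Higher level binds tighter
'/' has higher precedence than '&&'


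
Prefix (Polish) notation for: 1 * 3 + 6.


left-to-right (same/higher precedence on left): tree is (+ (* 1 3) 6)
Prefix: + * 1 3 6


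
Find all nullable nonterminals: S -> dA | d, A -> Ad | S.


A nonterminal is nullable iff some alternative derives ε (directly, or every symbol in it is nullable)
Nullable: {}


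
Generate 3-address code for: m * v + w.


Break into single-operator statements:
t1 = m * v
t2 = t1 + w


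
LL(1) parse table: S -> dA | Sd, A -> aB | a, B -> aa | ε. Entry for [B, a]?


For [B, a]: 'a' ∈ FIRST(aa)
Entry: B -> aa


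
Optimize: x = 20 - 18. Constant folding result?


20 - 18 = 2 at compile time
Optimized: x = 2


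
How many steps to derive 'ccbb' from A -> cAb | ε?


Derivation: A => cAb => ccAbb => ccbb
Steps: 3


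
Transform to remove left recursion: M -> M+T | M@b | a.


Left-recursive alternatives: M+T, M@b; non-recursive: a
Introduce M': M -> aM', M' -> +TM' | @bM' | ε


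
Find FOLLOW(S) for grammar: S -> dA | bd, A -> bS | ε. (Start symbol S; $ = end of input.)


$ ∈ FOLLOW(S). For each A -> αBβ: add FIRST(β)\{ε} to FOLLOW(B); if β nullable, add FOLLOW(A).
FOLLOW(S) = {$}


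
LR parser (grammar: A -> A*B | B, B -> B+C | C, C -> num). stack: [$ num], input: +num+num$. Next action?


'num' on top is the handle for C -> num
Action: reduce (C -> num)


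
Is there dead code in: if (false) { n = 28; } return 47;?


condition is constant false, so the whole block is unreachable
Dead: 'if (false) { n = 28; }'


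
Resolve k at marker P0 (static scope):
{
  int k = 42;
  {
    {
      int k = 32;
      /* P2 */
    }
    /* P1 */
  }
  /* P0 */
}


k declared in the same block as P0
k = 42


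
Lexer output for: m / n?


Scan left to right, longest-match per lexeme
Tokens: ID(m), OP(/), ID(n)


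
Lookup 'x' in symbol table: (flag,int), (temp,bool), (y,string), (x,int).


Lookup 'x' → type int


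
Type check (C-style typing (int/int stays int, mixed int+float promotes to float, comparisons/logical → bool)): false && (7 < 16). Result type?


Operand types: bool && bool
Rule: logical operators take bool operands and yield bool
Result type: bool


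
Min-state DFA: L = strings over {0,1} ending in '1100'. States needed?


Track the longest suffix of input matching a prefix of '1100': 5 classes (prefixes of length 0..4)
Minimal DFA: 5 states


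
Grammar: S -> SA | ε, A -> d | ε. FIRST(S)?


Per alternative of S: FIRST(SA) = {d, ε}; FIRST(ε) = {ε}
FIRST(S) = {d, ε}


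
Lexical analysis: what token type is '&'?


Pattern: operator symbol
Type: OPERATOR


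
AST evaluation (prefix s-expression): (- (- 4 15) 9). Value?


Evaluate inner: (- 4 15) = -11
Evaluate root: (- -11 9) = -20
Result: -20


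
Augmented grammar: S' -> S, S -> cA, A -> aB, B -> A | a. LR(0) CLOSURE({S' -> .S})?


Start: S' -> .S
For each item with dot before a nonterminal B, add B -> .γ for every B-production
Closure: [S' -> .S, S -> .cA]


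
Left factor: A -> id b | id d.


Common prefix: 'id'
Factored: A -> id A', A' -> b | d


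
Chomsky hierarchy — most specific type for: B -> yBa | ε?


Single nonterminal LHS, but y^n a^n is not regular
Classification: Type 2 (Context-Free)


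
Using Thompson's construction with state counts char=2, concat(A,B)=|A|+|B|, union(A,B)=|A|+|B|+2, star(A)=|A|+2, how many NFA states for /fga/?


Syntax tree has 3 char leaf(s), 0 union(s), 0 star(s)
chars contribute 3×2 = 6; each union adds +2; each star adds +2
Total: 6 + 0 + 0 = 6 states


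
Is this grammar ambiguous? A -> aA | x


right-linear, alternatives start with distinct terminals 'a' vs 'x': unique leftmost derivation
Unambiguous


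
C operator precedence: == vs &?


'==' is equality (level 6); '&' is bitwise AND (level 5)
Higher level binds tighter
'==' has higher precedence than '&'


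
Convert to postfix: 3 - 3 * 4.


* has higher precedence, evaluate 3*4 first
Postfix: 3 3 4 * -


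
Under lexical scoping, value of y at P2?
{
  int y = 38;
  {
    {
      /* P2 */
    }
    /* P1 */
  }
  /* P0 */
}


P2's block does not declare y; resolves to the enclosing declaration at depth 0
y = 38


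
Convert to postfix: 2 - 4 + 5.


Left to right (same or higher precedence on left)
Postfix: 2 4 - 5 +


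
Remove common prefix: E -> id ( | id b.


Common prefix: 'id'
Factored: E -> id E', E' -> ( | b


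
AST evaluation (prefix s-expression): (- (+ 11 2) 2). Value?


Evaluate inner: (+ 11 2) = 13
Evaluate root: (- 13 2) = 11
Result: 11


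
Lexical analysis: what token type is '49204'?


Pattern: digits only
Type: INTEGER_LITERAL


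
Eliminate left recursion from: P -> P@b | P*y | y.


Left-recursive alternatives: P@b, P*y; non-recursive: y
Introduce P': P -> yP', P' -> @bP' | *yP' | ε


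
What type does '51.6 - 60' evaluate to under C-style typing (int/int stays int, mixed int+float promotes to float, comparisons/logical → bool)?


Operand types: float - int
Rule: mixed int/float promotes to float; int/int stays int
Result type: float


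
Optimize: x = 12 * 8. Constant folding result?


12 * 8 = 96 at compile time
Optimized: x = 96


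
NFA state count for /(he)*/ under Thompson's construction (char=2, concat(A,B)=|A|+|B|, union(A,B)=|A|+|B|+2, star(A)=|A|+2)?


Syntax tree has 2 char leaf(s), 0 union(s), 1 star(s)
chars contribute 2×2 = 4; each union adds +2; each star adds +2
Total: 4 + 0 + 2 = 6 states


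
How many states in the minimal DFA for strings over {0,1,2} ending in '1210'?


Track the longest suffix of input matching a prefix of '1210': 5 classes (prefixes of length 0..4)
Minimal DFA: 5 states
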